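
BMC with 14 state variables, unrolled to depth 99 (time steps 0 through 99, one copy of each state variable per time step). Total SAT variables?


BMC unrolls to depth k, creating one copy of each state var for steps 0..k.
Step count = 99 + 1 = 100 (steps 0 through 99)
Vars per step = 14
Total = 14 * 100 = 1400

1400


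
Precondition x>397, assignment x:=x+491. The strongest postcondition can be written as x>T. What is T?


Formula: sp(P, x:=E) = exists old_x. (x = E[old_x/x]) AND P[old_x/x] (old_x is the value of x before the assignment; eliminate old_x by solving x = E[old_x/x] for old_x)
Step 1: Precondition P: x>397, i.e. old_x > 397
Step 2: Assignment gives x = old_x + 491, so old_x = x - 491
Step 3: Substitute into P: x - 491 > 397
Step 4: Simplify: x > 397+491 = 888

888


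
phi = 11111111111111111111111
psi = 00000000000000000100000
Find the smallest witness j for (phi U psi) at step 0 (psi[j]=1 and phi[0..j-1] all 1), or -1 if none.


(phi U psi) at 0: need smallest j with psi[j]=1 and phi[i]=1 for all i in [0,j).
Scan from step 0:
  step 0: phi=1, psi=0 -> continue
  step 1: phi=1, psi=0 -> continue
  step 2: phi=1, psi=0 -> continue
  step 3: phi=1, psi=0 -> continue
  step 17: psi=1 and phi held for [0,17) -> witness found
Witness step = 17

17


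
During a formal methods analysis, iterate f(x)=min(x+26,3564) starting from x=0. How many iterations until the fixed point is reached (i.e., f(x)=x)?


Step 1: x=0, cap=3564, increment=26
Step 2: x grows by 26 each step until capped at 3564; fixed point is x=3564
Step 3: iterations = ceil(3564/26) = 138

138


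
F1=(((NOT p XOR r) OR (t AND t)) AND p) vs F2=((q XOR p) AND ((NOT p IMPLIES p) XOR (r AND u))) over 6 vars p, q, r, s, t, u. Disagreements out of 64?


F1 = (((NOT p XOR r) OR (t AND t)) AND p)
F2 = ((q XOR p) AND ((NOT p IMPLIES p) XOR (r AND u)))
Evaluate both on each of 64 rows (bits = p,q,r,s,t,u):
  row 0 [000000]: F1=0 F2=0 -> 0
  row 1 [000001]: F1=0 F2=0 -> 0
  row 2 [000010]: F1=0 F2=0 -> 0
  row 3 [000011]: F1=0 F2=0 -> 0
  row 4 [000100]: F1=0 F2=0 -> 0
  (every remaining row is evaluated the same way; all 64 results are listed next)
Full result column, 8 rows per line (p,q,r fixed per line; s,t,u runs 000..111 left to right):
  rows 0-7 [p,q,r=000]: 00000000  (ones: 0)
  rows 8-15 [p,q,r=001]: 00000000  (ones: 0)
  rows 16-23 [p,q,r=010]: 00000000  (ones: 0)
  rows 24-31 [p,q,r=011]: 01010101  (ones: 4)
  rows 32-39 [p,q,r=100]: 11001100  (ones: 4)
  rows 40-47 [p,q,r=101]: 01010101  (ones: 4)
  rows 48-55 [p,q,r=110]: 00110011  (ones: 4)
  rows 56-63 [p,q,r=111]: 11111111  (ones: 8)
Disagreements = 0+0+0+4+4+4+4+8 = 24

24


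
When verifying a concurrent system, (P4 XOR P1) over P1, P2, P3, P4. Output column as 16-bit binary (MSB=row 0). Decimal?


Formula: (P4 XOR P1) over P1, P2, P3, P4 (16 rows)
Evaluate each row (bits = P1,P2,P3,P4, MSB first):
  row 0 [0000]: (0 XOR 0) -> 0
  row 1 [0001]: (1 XOR 0) -> 1
  row 2 [0010]: (0 XOR 0) -> 0
  row 3 [0011]: (1 XOR 0) -> 1
  row 4 [0100]: (0 XOR 0) -> 0
  row 5 [0101]: (1 XOR 0) -> 1
  row 6 [0110]: (0 XOR 0) -> 0
  row 7 [0111]: (1 XOR 0) -> 1
  row 8 [1000]: (0 XOR 1) -> 1
  row 9 [1001]: (1 XOR 1) -> 0
  row 10 [1010]: (0 XOR 1) -> 1
  row 11 [1011]: (1 XOR 1) -> 0
  row 12 [1100]: (0 XOR 1) -> 1
  row 13 [1101]: (1 XOR 1) -> 0
  row 14 [1110]: (0 XOR 1) -> 1
  row 15 [1111]: (1 XOR 1) -> 0
Full result column, 4 rows per line (P1,P2 fixed per line; P3,P4 runs 00..11 left to right):
  rows 0-3 [P1,P2=00]: 0101  = hex 5
  rows 4-7 [P1,P2=01]: 0101  = hex 5
  rows 8-11 [P1,P2=10]: 1010  = hex A
  rows 12-15 [P1,P2=11]: 1010  = hex A
Output column (row 0 .. row 15) = 0101010110101010
Output column grouped in 4s = 0101 0101 1010 1010 = 0x55AA
Convert to decimal digit by digit (value = value*16 + digit):
  5 -> 5
  5*16 + 5 = 85
  85*16 + 10 (A) = 1370
  1370*16 + 10 (A) = 21930
Decimal = 21930

21930


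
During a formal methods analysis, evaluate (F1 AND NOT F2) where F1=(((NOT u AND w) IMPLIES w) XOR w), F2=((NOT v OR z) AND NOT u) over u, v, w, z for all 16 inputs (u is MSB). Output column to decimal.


F1 = (((NOT u AND w) IMPLIES w) XOR w)
F2 = ((NOT v OR z) AND NOT u)
Counterexample to F1=>F2 is where F1=1 and F2=0.
Evaluate each row (bits = u,v,w,z, MSB first):
  row 0 [0000]: F1=1 F2=1 -> F1&~F2 -> 0
  row 1 [0001]: F1=1 F2=1 -> F1&~F2 -> 0
  row 2 [0010]: F1=0 F2=1 -> F1&~F2 -> 0
  row 3 [0011]: F1=0 F2=1 -> F1&~F2 -> 0
  row 4 [0100]: F1=1 F2=0 -> F1&~F2 -> 1
  row 5 [0101]: F1=1 F2=1 -> F1&~F2 -> 0
  row 6 [0110]: F1=0 F2=0 -> F1&~F2 -> 0
  row 7 [0111]: F1=0 F2=1 -> F1&~F2 -> 0
  row 8 [1000]: F1=1 F2=0 -> F1&~F2 -> 1
  row 9 [1001]: F1=1 F2=0 -> F1&~F2 -> 1
  row 10 [1010]: F1=0 F2=0 -> F1&~F2 -> 0
  row 11 [1011]: F1=0 F2=0 -> F1&~F2 -> 0
  row 12 [1100]: F1=1 F2=0 -> F1&~F2 -> 1
  row 13 [1101]: F1=1 F2=0 -> F1&~F2 -> 1
  row 14 [1110]: F1=0 F2=0 -> F1&~F2 -> 0
  row 15 [1111]: F1=0 F2=0 -> F1&~F2 -> 0
Full result column, 4 rows per line (u,v fixed per line; w,z runs 00..11 left to right):
  rows 0-3 [u,v=00]: 0000  = hex 0
  rows 4-7 [u,v=01]: 1000  = hex 8
  rows 8-11 [u,v=10]: 1100  = hex C
  rows 12-15 [u,v=11]: 1100  = hex C
Counterexample vector (row 0 .. row 15) = 0000100011001100
Output column grouped in 4s = 0000 1000 1100 1100 = 0x08CC
Convert to decimal digit by digit (value = value*16 + digit):
  0 -> 0
  0*16 + 8 = 8
  8*16 + 12 (C) = 140
  140*16 + 12 (C) = 2252
Decimal = 2252

2252


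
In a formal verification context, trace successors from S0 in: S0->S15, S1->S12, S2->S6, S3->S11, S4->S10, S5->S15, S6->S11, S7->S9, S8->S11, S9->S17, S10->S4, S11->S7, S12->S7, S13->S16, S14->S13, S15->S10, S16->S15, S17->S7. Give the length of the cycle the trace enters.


Trace from S0 until a state repeats:
  S0 -> S15 -> S10 -> S4 -> S10
S10 first seen at step 2, revisited at step 4.
Cycle length = 4 - 2 = 2

2


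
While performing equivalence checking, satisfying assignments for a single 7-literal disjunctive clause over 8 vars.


Step 1: Total=2^8=256
Step 2: Unsat when all 7 false: 2^1=2
Step 3: Sat=256-2=254

254


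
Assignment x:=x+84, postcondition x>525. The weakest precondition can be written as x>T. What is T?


Formula: wp(x:=E, P) = P[E/x] (substitute E for x in postcondition)
Step 1: Postcondition: x>525
Step 2: Substitute x+84 for x: x+84>525
Step 3: Solve for x: x > 525-84 = 441

441


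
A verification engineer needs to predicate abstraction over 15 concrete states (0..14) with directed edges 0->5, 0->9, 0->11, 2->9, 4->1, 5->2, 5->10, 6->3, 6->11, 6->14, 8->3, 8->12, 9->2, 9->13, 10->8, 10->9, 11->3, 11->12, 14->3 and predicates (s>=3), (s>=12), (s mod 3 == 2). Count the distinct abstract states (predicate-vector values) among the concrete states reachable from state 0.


BFS from 0:
Concrete reachable: {0, 2, 3, 5, 8, 9, 10, 11, 12, 13}
Abstract via predicates (s>=3), (s>=12), (s mod 3 == 2):
  (0,0,0) <- {0}
  (0,0,1) <- {2}
  (1,0,0) <- {3, 9, 10}
  (1,0,1) <- {5, 8, 11}
  (1,1,0) <- {12, 13}
Distinct abstract states = 5

5


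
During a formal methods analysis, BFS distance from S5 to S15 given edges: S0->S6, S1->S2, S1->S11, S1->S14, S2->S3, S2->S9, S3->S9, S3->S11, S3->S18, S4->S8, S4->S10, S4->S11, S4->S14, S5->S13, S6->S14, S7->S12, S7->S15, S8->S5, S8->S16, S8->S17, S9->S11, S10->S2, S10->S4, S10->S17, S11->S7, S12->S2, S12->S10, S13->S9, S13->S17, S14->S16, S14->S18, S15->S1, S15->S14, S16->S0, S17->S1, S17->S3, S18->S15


BFS layer-by-layer from S5:
  dist 0: {S5}
  dist 1: {S13}
  dist 2: {S9, S17}
  dist 3: {S1, S3, S11}
  dist 4: {S2, S7, S14, S18}
  dist 5: {S12, S15, S16}
  -> S15 reached at distance 5
Shortest path length = 5

5


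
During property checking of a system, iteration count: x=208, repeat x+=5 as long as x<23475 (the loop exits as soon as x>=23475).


Step 1: x goes from 208 toward 23475 by 5; the body runs while x<23475, so iterations = ceil((bound-start)/step)
Step 2: Distance=23267
Step 3: ceil(23267/5)=4654

4654


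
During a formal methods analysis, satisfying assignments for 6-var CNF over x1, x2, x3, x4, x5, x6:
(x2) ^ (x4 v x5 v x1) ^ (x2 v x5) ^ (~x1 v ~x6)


CNF with 4 clauses over 6 vars (64 assignments).
An assignment satisfies CNF iff every clause has >=1 true literal.
Check each row (bits = x1,x2,x3,x4,x5,x6; clause T/F shown):
  row 0 [000000]: clauses=FFFT -> 0
  row 1 [000001]: clauses=FFFT -> 0
  row 2 [000010]: clauses=FTTT -> 0
  row 3 [000011]: clauses=FTTT -> 0
  row 4 [000100]: clauses=FTFT -> 0
  (every remaining row is evaluated the same way; all 64 results are listed next)
Full result column, 8 rows per line (x1,x2,x3 fixed per line; x4,x5,x6 runs 000..111 left to right):
  rows 0-7 [x1,x2,x3=000]: 00000000  (ones: 0)
  rows 8-15 [x1,x2,x3=001]: 00000000  (ones: 0)
  rows 16-23 [x1,x2,x3=010]: 00111111  (ones: 6)
  rows 24-31 [x1,x2,x3=011]: 00111111  (ones: 6)
  rows 32-39 [x1,x2,x3=100]: 00000000  (ones: 0)
  rows 40-47 [x1,x2,x3=101]: 00000000  (ones: 0)
  rows 48-55 [x1,x2,x3=110]: 10101010  (ones: 4)
  rows 56-63 [x1,x2,x3=111]: 10101010  (ones: 4)
Satisfying assignments = 0+0+6+6+0+0+4+4 = 20

20


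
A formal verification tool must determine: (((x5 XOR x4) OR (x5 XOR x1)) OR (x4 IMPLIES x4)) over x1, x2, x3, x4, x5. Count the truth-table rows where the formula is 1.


Formula: (((x5 XOR x4) OR (x5 XOR x1)) OR (x4 IMPLIES x4)) over 5 vars (32 rows)
Evaluate each row (x1, x2, x3, x4, x5 as bits, MSB first):
  row 0 [00000]: (((0 XOR 0) OR (0 XOR 0)) OR (0 IMPLIES 0)) -> 1
  row 1 [00001]: (((1 XOR 0) OR (1 XOR 0)) OR (0 IMPLIES 0)) -> 1
  row 2 [00010]: (((0 XOR 1) OR (0 XOR 0)) OR (1 IMPLIES 1)) -> 1
  row 3 [00011]: (((1 XOR 1) OR (1 XOR 0)) OR (1 IMPLIES 1)) -> 1
  row 4 [00100]: (((0 XOR 0) OR (0 XOR 0)) OR (0 IMPLIES 0)) -> 1
  row 5 [00101]: (((1 XOR 0) OR (1 XOR 0)) OR (0 IMPLIES 0)) -> 1
  row 6 [00110]: (((0 XOR 1) OR (0 XOR 0)) OR (1 IMPLIES 1)) -> 1
  row 7 [00111]: (((1 XOR 1) OR (1 XOR 0)) OR (1 IMPLIES 1)) -> 1
  row 8 [01000]: (((0 XOR 0) OR (0 XOR 0)) OR (0 IMPLIES 0)) -> 1
  row 9 [01001]: (((1 XOR 0) OR (1 XOR 0)) OR (0 IMPLIES 0)) -> 1
  row 10 [01010]: (((0 XOR 1) OR (0 XOR 0)) OR (1 IMPLIES 1)) -> 1
  row 11 [01011]: (((1 XOR 1) OR (1 XOR 0)) OR (1 IMPLIES 1)) -> 1
  row 12 [01100]: (((0 XOR 0) OR (0 XOR 0)) OR (0 IMPLIES 0)) -> 1
  row 13 [01101]: (((1 XOR 0) OR (1 XOR 0)) OR (0 IMPLIES 0)) -> 1
  row 14 [01110]: (((0 XOR 1) OR (0 XOR 0)) OR (1 IMPLIES 1)) -> 1
  row 15 [01111]: (((1 XOR 1) OR (1 XOR 0)) OR (1 IMPLIES 1)) -> 1
  row 16 [10000]: (((0 XOR 0) OR (0 XOR 1)) OR (0 IMPLIES 0)) -> 1
  row 17 [10001]: (((1 XOR 0) OR (1 XOR 1)) OR (0 IMPLIES 0)) -> 1
  row 18 [10010]: (((0 XOR 1) OR (0 XOR 1)) OR (1 IMPLIES 1)) -> 1
  row 19 [10011]: (((1 XOR 1) OR (1 XOR 1)) OR (1 IMPLIES 1)) -> 1
  row 20 [10100]: (((0 XOR 0) OR (0 XOR 1)) OR (0 IMPLIES 0)) -> 1
  row 21 [10101]: (((1 XOR 0) OR (1 XOR 1)) OR (0 IMPLIES 0)) -> 1
  row 22 [10110]: (((0 XOR 1) OR (0 XOR 1)) OR (1 IMPLIES 1)) -> 1
  row 23 [10111]: (((1 XOR 1) OR (1 XOR 1)) OR (1 IMPLIES 1)) -> 1
  row 24 [11000]: (((0 XOR 0) OR (0 XOR 1)) OR (0 IMPLIES 0)) -> 1
  row 25 [11001]: (((1 XOR 0) OR (1 XOR 1)) OR (0 IMPLIES 0)) -> 1
  row 26 [11010]: (((0 XOR 1) OR (0 XOR 1)) OR (1 IMPLIES 1)) -> 1
  row 27 [11011]: (((1 XOR 1) OR (1 XOR 1)) OR (1 IMPLIES 1)) -> 1
  row 28 [11100]: (((0 XOR 0) OR (0 XOR 1)) OR (0 IMPLIES 0)) -> 1
  row 29 [11101]: (((1 XOR 0) OR (1 XOR 1)) OR (0 IMPLIES 0)) -> 1
  row 30 [11110]: (((0 XOR 1) OR (0 XOR 1)) OR (1 IMPLIES 1)) -> 1
  row 31 [11111]: (((1 XOR 1) OR (1 XOR 1)) OR (1 IMPLIES 1)) -> 1
Full result column, 8 rows per line (x1,x2 fixed per line; x3,x4,x5 runs 000..111 left to right):
  rows 0-7 [x1,x2=00]: 11111111  (ones: 8)
  rows 8-15 [x1,x2=01]: 11111111  (ones: 8)
  rows 16-23 [x1,x2=10]: 11111111  (ones: 8)
  rows 24-31 [x1,x2=11]: 11111111  (ones: 8)
Count of 1-rows = 8+8+8+8 = 32

32


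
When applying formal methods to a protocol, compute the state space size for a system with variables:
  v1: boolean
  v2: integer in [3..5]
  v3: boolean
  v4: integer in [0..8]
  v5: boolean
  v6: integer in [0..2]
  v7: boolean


State space = product of domain sizes of all variables.
Domain sizes:
  v1 (boolean): 2
  v2 (integer in [3..5]): 3
  v3 (boolean): 2
  v4 (integer in [0..8]): 9
  v5 (boolean): 2
  v6 (integer in [0..2]): 3
  v7 (boolean): 2
Product = 2 * 3 * 2 * 9 * 2 * 3 * 2 = 1296

1296


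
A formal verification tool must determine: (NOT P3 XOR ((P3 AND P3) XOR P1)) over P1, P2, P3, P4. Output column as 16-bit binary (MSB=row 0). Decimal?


Formula: (NOT P3 XOR ((P3 AND P3) XOR P1)) over P1, P2, P3, P4 (16 rows)
Evaluate each row (bits = P1,P2,P3,P4, MSB first):
  row 0 [0000]: (NOT 0 XOR ((0 AND 0) XOR 0)) -> 1
  row 1 [0001]: (NOT 0 XOR ((0 AND 0) XOR 0)) -> 1
  row 2 [0010]: (NOT 1 XOR ((1 AND 1) XOR 0)) -> 1
  row 3 [0011]: (NOT 1 XOR ((1 AND 1) XOR 0)) -> 1
  row 4 [0100]: (NOT 0 XOR ((0 AND 0) XOR 0)) -> 1
  row 5 [0101]: (NOT 0 XOR ((0 AND 0) XOR 0)) -> 1
  row 6 [0110]: (NOT 1 XOR ((1 AND 1) XOR 0)) -> 1
  row 7 [0111]: (NOT 1 XOR ((1 AND 1) XOR 0)) -> 1
  row 8 [1000]: (NOT 0 XOR ((0 AND 0) XOR 1)) -> 0
  row 9 [1001]: (NOT 0 XOR ((0 AND 0) XOR 1)) -> 0
  row 10 [1010]: (NOT 1 XOR ((1 AND 1) XOR 1)) -> 0
  row 11 [1011]: (NOT 1 XOR ((1 AND 1) XOR 1)) -> 0
  row 12 [1100]: (NOT 0 XOR ((0 AND 0) XOR 1)) -> 0
  row 13 [1101]: (NOT 0 XOR ((0 AND 0) XOR 1)) -> 0
  row 14 [1110]: (NOT 1 XOR ((1 AND 1) XOR 1)) -> 0
  row 15 [1111]: (NOT 1 XOR ((1 AND 1) XOR 1)) -> 0
Full result column, 4 rows per line (P1,P2 fixed per line; P3,P4 runs 00..11 left to right):
  rows 0-3 [P1,P2=00]: 1111  = hex F
  rows 4-7 [P1,P2=01]: 1111  = hex F
  rows 8-11 [P1,P2=10]: 0000  = hex 0
  rows 12-15 [P1,P2=11]: 0000  = hex 0
Output column (row 0 .. row 15) = 1111111100000000
Output column grouped in 4s = 1111 1111 0000 0000 = 0xFF00
Convert to decimal digit by digit (value = value*16 + digit):
  F -> 15
  15*16 + 15 (F) = 255
  255*16 + 0 = 4080
  4080*16 + 0 = 65280
Decimal = 65280

65280


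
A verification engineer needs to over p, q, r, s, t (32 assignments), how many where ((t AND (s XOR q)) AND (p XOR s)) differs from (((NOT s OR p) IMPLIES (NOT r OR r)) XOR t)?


F1 = ((t AND (s XOR q)) AND (p XOR s))
F2 = (((NOT s OR p) IMPLIES (NOT r OR r)) XOR t)
Evaluate both on each of 32 rows (bits = p,q,r,s,t):
  row 0 [00000]: F1=0 F2=1 (differ) -> 1
  row 1 [00001]: F1=0 F2=0 -> 0
  row 2 [00010]: F1=0 F2=1 (differ) -> 1
  row 3 [00011]: F1=1 F2=0 (differ) -> 1
  row 4 [00100]: F1=0 F2=1 (differ) -> 1
  row 5 [00101]: F1=0 F2=0 -> 0
  row 6 [00110]: F1=0 F2=1 (differ) -> 1
  row 7 [00111]: F1=1 F2=0 (differ) -> 1
  row 8 [01000]: F1=0 F2=1 (differ) -> 1
  row 9 [01001]: F1=0 F2=0 -> 0
  row 10 [01010]: F1=0 F2=1 (differ) -> 1
  row 11 [01011]: F1=0 F2=0 -> 0
  row 12 [01100]: F1=0 F2=1 (differ) -> 1
  row 13 [01101]: F1=0 F2=0 -> 0
  row 14 [01110]: F1=0 F2=1 (differ) -> 1
  row 15 [01111]: F1=0 F2=0 -> 0
  row 16 [10000]: F1=0 F2=1 (differ) -> 1
  row 17 [10001]: F1=0 F2=0 -> 0
  row 18 [10010]: F1=0 F2=1 (differ) -> 1
  row 19 [10011]: F1=0 F2=0 -> 0
  row 20 [10100]: F1=0 F2=1 (differ) -> 1
  row 21 [10101]: F1=0 F2=0 -> 0
  row 22 [10110]: F1=0 F2=1 (differ) -> 1
  row 23 [10111]: F1=0 F2=0 -> 0
  row 24 [11000]: F1=0 F2=1 (differ) -> 1
  row 25 [11001]: F1=1 F2=0 (differ) -> 1
  row 26 [11010]: F1=0 F2=1 (differ) -> 1
  row 27 [11011]: F1=0 F2=0 -> 0
  row 28 [11100]: F1=0 F2=1 (differ) -> 1
  row 29 [11101]: F1=1 F2=0 (differ) -> 1
  row 30 [11110]: F1=0 F2=1 (differ) -> 1
  row 31 [11111]: F1=0 F2=0 -> 0
Full result column, 8 rows per line (p,q fixed per line; r,s,t runs 000..111 left to right):
  rows 0-7 [p,q=00]: 10111011  (ones: 6)
  rows 8-15 [p,q=01]: 10101010  (ones: 4)
  rows 16-23 [p,q=10]: 10101010  (ones: 4)
  rows 24-31 [p,q=11]: 11101110  (ones: 6)
Disagreements = 6+4+4+6 = 20

20


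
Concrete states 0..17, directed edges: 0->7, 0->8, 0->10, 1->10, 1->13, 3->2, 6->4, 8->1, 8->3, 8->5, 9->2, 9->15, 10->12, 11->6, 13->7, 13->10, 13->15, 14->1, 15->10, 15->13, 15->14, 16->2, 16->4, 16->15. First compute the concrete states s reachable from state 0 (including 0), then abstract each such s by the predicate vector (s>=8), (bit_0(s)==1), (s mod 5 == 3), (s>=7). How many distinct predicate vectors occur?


BFS from 0:
Concrete reachable: {0, 1, 2, 3, 5, 7, 8, 10, 12, 13, 14, 15}
Abstract via predicates (s>=8), (bit_0(s)==1), (s mod 5 == 3), (s>=7):
  (0,0,0,0) <- {0, 2}
  (0,1,0,0) <- {1, 5}
  (0,1,0,1) <- {7}
  (0,1,1,0) <- {3}
  (1,0,0,1) <- {10, 12, 14}
  (1,0,1,1) <- {8}
  (1,1,0,1) <- {15}
  (1,1,1,1) <- {13}
Distinct abstract states = 8

8


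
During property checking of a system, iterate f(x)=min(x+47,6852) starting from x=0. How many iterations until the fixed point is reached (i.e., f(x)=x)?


Step 1: x=0, cap=6852, increment=47
Step 2: x grows by 47 each step until capped at 6852; fixed point is x=6852
Step 3: iterations = ceil(6852/47) = 146

146


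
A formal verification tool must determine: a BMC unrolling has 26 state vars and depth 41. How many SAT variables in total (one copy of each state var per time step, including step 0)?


BMC unrolls to depth k, creating one copy of each state var for steps 0..k.
Step count = 41 + 1 = 42 (steps 0 through 41)
Vars per step = 26
Total = 26 * 42 = 1092

1092


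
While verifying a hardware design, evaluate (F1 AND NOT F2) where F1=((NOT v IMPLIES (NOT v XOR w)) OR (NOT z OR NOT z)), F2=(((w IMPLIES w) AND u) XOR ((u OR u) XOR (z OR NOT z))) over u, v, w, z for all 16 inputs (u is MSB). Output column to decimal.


F1 = ((NOT v IMPLIES (NOT v XOR w)) OR (NOT z OR NOT z))
F2 = (((w IMPLIES w) AND u) XOR ((u OR u) XOR (z OR NOT z)))
Counterexample to F1=>F2 is where F1=1 and F2=0.
Evaluate each row (bits = u,v,w,z, MSB first):
  row 0 [0000]: F1=1 F2=1 -> F1&~F2 -> 0
  row 1 [0001]: F1=1 F2=1 -> F1&~F2 -> 0
  row 2 [0010]: F1=1 F2=1 -> F1&~F2 -> 0
  row 3 [0011]: F1=0 F2=1 -> F1&~F2 -> 0
  row 4 [0100]: F1=1 F2=1 -> F1&~F2 -> 0
  row 5 [0101]: F1=1 F2=1 -> F1&~F2 -> 0
  row 6 [0110]: F1=1 F2=1 -> F1&~F2 -> 0
  row 7 [0111]: F1=1 F2=1 -> F1&~F2 -> 0
  row 8 [1000]: F1=1 F2=1 -> F1&~F2 -> 0
  row 9 [1001]: F1=1 F2=1 -> F1&~F2 -> 0
  row 10 [1010]: F1=1 F2=1 -> F1&~F2 -> 0
  row 11 [1011]: F1=0 F2=1 -> F1&~F2 -> 0
  row 12 [1100]: F1=1 F2=1 -> F1&~F2 -> 0
  row 13 [1101]: F1=1 F2=1 -> F1&~F2 -> 0
  row 14 [1110]: F1=1 F2=1 -> F1&~F2 -> 0
  row 15 [1111]: F1=1 F2=1 -> F1&~F2 -> 0
Full result column, 4 rows per line (u,v fixed per line; w,z runs 00..11 left to right):
  rows 0-3 [u,v=00]: 0000  = hex 0
  rows 4-7 [u,v=01]: 0000  = hex 0
  rows 8-11 [u,v=10]: 0000  = hex 0
  rows 12-15 [u,v=11]: 0000  = hex 0
Counterexample vector (row 0 .. row 15) = 0000000000000000
Output column grouped in 4s = 0000 0000 0000 0000 = 0x0000
Convert to decimal digit by digit (value = value*16 + digit):
  0 -> 0
  0*16 + 0 = 0
  0*16 + 0 = 0
  0*16 + 0 = 0
Decimal = 0

0


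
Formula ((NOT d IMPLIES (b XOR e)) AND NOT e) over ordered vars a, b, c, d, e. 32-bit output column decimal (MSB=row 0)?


Formula: ((NOT d IMPLIES (b XOR e)) AND NOT e) over a, b, c, d, e (32 rows)
Evaluate each row (bits = a,b,c,d,e, MSB first):
  row 0 [00000]: ((NOT 0 IMPLIES (0 XOR 0)) AND NOT 0) -> 0
  row 1 [00001]: ((NOT 0 IMPLIES (0 XOR 1)) AND NOT 1) -> 0
  row 2 [00010]: ((NOT 1 IMPLIES (0 XOR 0)) AND NOT 0) -> 1
  row 3 [00011]: ((NOT 1 IMPLIES (0 XOR 1)) AND NOT 1) -> 0
  row 4 [00100]: ((NOT 0 IMPLIES (0 XOR 0)) AND NOT 0) -> 0
  row 5 [00101]: ((NOT 0 IMPLIES (0 XOR 1)) AND NOT 1) -> 0
  row 6 [00110]: ((NOT 1 IMPLIES (0 XOR 0)) AND NOT 0) -> 1
  row 7 [00111]: ((NOT 1 IMPLIES (0 XOR 1)) AND NOT 1) -> 0
  row 8 [01000]: ((NOT 0 IMPLIES (1 XOR 0)) AND NOT 0) -> 1
  row 9 [01001]: ((NOT 0 IMPLIES (1 XOR 1)) AND NOT 1) -> 0
  row 10 [01010]: ((NOT 1 IMPLIES (1 XOR 0)) AND NOT 0) -> 1
  row 11 [01011]: ((NOT 1 IMPLIES (1 XOR 1)) AND NOT 1) -> 0
  row 12 [01100]: ((NOT 0 IMPLIES (1 XOR 0)) AND NOT 0) -> 1
  row 13 [01101]: ((NOT 0 IMPLIES (1 XOR 1)) AND NOT 1) -> 0
  row 14 [01110]: ((NOT 1 IMPLIES (1 XOR 0)) AND NOT 0) -> 1
  row 15 [01111]: ((NOT 1 IMPLIES (1 XOR 1)) AND NOT 1) -> 0
  row 16 [10000]: ((NOT 0 IMPLIES (0 XOR 0)) AND NOT 0) -> 0
  row 17 [10001]: ((NOT 0 IMPLIES (0 XOR 1)) AND NOT 1) -> 0
  row 18 [10010]: ((NOT 1 IMPLIES (0 XOR 0)) AND NOT 0) -> 1
  row 19 [10011]: ((NOT 1 IMPLIES (0 XOR 1)) AND NOT 1) -> 0
  row 20 [10100]: ((NOT 0 IMPLIES (0 XOR 0)) AND NOT 0) -> 0
  row 21 [10101]: ((NOT 0 IMPLIES (0 XOR 1)) AND NOT 1) -> 0
  row 22 [10110]: ((NOT 1 IMPLIES (0 XOR 0)) AND NOT 0) -> 1
  row 23 [10111]: ((NOT 1 IMPLIES (0 XOR 1)) AND NOT 1) -> 0
  row 24 [11000]: ((NOT 0 IMPLIES (1 XOR 0)) AND NOT 0) -> 1
  row 25 [11001]: ((NOT 0 IMPLIES (1 XOR 1)) AND NOT 1) -> 0
  row 26 [11010]: ((NOT 1 IMPLIES (1 XOR 0)) AND NOT 0) -> 1
  row 27 [11011]: ((NOT 1 IMPLIES (1 XOR 1)) AND NOT 1) -> 0
  row 28 [11100]: ((NOT 0 IMPLIES (1 XOR 0)) AND NOT 0) -> 1
  row 29 [11101]: ((NOT 0 IMPLIES (1 XOR 1)) AND NOT 1) -> 0
  row 30 [11110]: ((NOT 1 IMPLIES (1 XOR 0)) AND NOT 0) -> 1
  row 31 [11111]: ((NOT 1 IMPLIES (1 XOR 1)) AND NOT 1) -> 0
Full result column, 4 rows per line (a,b,c fixed per line; d,e runs 00..11 left to right):
  rows 0-3 [a,b,c=000]: 0010  = hex 2
  rows 4-7 [a,b,c=001]: 0010  = hex 2
  rows 8-11 [a,b,c=010]: 1010  = hex A
  rows 12-15 [a,b,c=011]: 1010  = hex A
  rows 16-19 [a,b,c=100]: 0010  = hex 2
  rows 20-23 [a,b,c=101]: 0010  = hex 2
  rows 24-27 [a,b,c=110]: 1010  = hex A
  rows 28-31 [a,b,c=111]: 1010  = hex A
Output column (row 0 .. row 31) = 00100010101010100010001010101010
Output column grouped in 4s = 0010 0010 1010 1010 0010 0010 1010 1010 = 0x22AA22AA
Convert to decimal digit by digit (value = value*16 + digit):
  2 -> 2
  2*16 + 2 = 34
  34*16 + 10 (A) = 554
  554*16 + 10 (A) = 8874
  8874*16 + 2 = 141986
  141986*16 + 2 = 2271778
  2271778*16 + 10 (A) = 36348458
  36348458*16 + 10 (A) = 581575338
Decimal = 581575338

581575338


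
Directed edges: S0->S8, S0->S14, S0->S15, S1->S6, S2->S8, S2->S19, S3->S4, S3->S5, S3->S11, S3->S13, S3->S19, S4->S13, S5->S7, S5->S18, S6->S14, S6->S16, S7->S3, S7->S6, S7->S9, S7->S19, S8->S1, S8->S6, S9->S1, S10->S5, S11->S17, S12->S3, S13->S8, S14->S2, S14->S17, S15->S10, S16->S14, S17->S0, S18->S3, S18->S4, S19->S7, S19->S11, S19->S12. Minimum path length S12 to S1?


BFS layer-by-layer from S12:
  dist 0: {S12}
  dist 1: {S3}
  dist 2: {S4, S5, S11, S13, S19}
  dist 3: {S7, S8, S17, S18}
  dist 4: {S0, S1, S6, S9}
  -> S1 reached at distance 4
Shortest path length = 4

4


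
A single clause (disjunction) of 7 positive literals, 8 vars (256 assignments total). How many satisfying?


Step 1: Total=2^8=256
Step 2: Unsat when all 7 false: 2^1=2
Step 3: Sat=256-2=254

254


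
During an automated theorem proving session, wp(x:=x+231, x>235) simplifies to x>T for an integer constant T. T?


Formula: wp(x:=E, P) = P[E/x] (substitute E for x in postcondition)
Step 1: Postcondition: x>235
Step 2: Substitute x+231 for x: x+231>235
Step 3: Solve for x: x > 235-231 = 4

4


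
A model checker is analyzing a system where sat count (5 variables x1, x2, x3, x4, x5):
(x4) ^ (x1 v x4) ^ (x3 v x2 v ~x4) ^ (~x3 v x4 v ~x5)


CNF with 4 clauses over 5 vars (32 assignments).
An assignment satisfies CNF iff every clause has >=1 true literal.
Check each row (bits = x1,x2,x3,x4,x5; clause T/F shown):
  row 0 [00000]: clauses=FFTT -> 0
  row 1 [00001]: clauses=FFTT -> 0
  row 2 [00010]: clauses=TTFT -> 0
  row 3 [00011]: clauses=TTFT -> 0
  row 4 [00100]: clauses=FFTT -> 0
  row 5 [00101]: clauses=FFTF -> 0
  row 6 [00110]: clauses=TTTT -> 1
  row 7 [00111]: clauses=TTTT -> 1
  row 8 [01000]: clauses=FFTT -> 0
  row 9 [01001]: clauses=FFTT -> 0
  row 10 [01010]: clauses=TTTT -> 1
  row 11 [01011]: clauses=TTTT -> 1
  row 12 [01100]: clauses=FFTT -> 0
  row 13 [01101]: clauses=FFTF -> 0
  row 14 [01110]: clauses=TTTT -> 1
  row 15 [01111]: clauses=TTTT -> 1
  row 16 [10000]: clauses=FTTT -> 0
  row 17 [10001]: clauses=FTTT -> 0
  row 18 [10010]: clauses=TTFT -> 0
  row 19 [10011]: clauses=TTFT -> 0
  row 20 [10100]: clauses=FTTT -> 0
  row 21 [10101]: clauses=FTTF -> 0
  row 22 [10110]: clauses=TTTT -> 1
  row 23 [10111]: clauses=TTTT -> 1
  row 24 [11000]: clauses=FTTT -> 0
  row 25 [11001]: clauses=FTTT -> 0
  row 26 [11010]: clauses=TTTT -> 1
  row 27 [11011]: clauses=TTTT -> 1
  row 28 [11100]: clauses=FTTT -> 0
  row 29 [11101]: clauses=FTTF -> 0
  row 30 [11110]: clauses=TTTT -> 1
  row 31 [11111]: clauses=TTTT -> 1
Full result column, 8 rows per line (x1,x2 fixed per line; x3,x4,x5 runs 000..111 left to right):
  rows 0-7 [x1,x2=00]: 00000011  (ones: 2)
  rows 8-15 [x1,x2=01]: 00110011  (ones: 4)
  rows 16-23 [x1,x2=10]: 00000011  (ones: 2)
  rows 24-31 [x1,x2=11]: 00110011  (ones: 4)
Satisfying assignments = 2+4+2+4 = 12

12


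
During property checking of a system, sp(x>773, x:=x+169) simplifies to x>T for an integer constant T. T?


Formula: sp(P, x:=E) = exists old_x. (x = E[old_x/x]) AND P[old_x/x] (old_x is the value of x before the assignment; eliminate old_x by solving x = E[old_x/x] for old_x)
Step 1: Precondition P: x>773, i.e. old_x > 773
Step 2: Assignment gives x = old_x + 169, so old_x = x - 169
Step 3: Substitute into P: x - 169 > 773
Step 4: Simplify: x > 773+169 = 942

942


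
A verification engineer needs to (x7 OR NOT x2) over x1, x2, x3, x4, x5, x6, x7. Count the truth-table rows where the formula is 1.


Formula: (x7 OR NOT x2) over 7 vars (128 rows)
Evaluate each row (x1, x2, x3, x4, x5, x6, x7 as bits, MSB first):
  row 0 [0000000]: (0 OR NOT 0) -> 1
  row 1 [0000001]: (1 OR NOT 0) -> 1
  row 2 [0000010]: (0 OR NOT 0) -> 1
  row 3 [0000011]: (1 OR NOT 0) -> 1
  row 4 [0000100]: (0 OR NOT 0) -> 1
  (every remaining row is evaluated the same way; all 128 results are listed next)
Full result column, 8 rows per line (x1,x2,x3,x4 fixed per line; x5,x6,x7 runs 000..111 left to right):
  rows 0-7 [x1,x2,x3,x4=0000]: 11111111  (ones: 8)
  rows 8-15 [x1,x2,x3,x4=0001]: 11111111  (ones: 8)
  rows 16-23 [x1,x2,x3,x4=0010]: 11111111  (ones: 8)
  rows 24-31 [x1,x2,x3,x4=0011]: 11111111  (ones: 8)
  rows 32-39 [x1,x2,x3,x4=0100]: 01010101  (ones: 4)
  rows 40-47 [x1,x2,x3,x4=0101]: 01010101  (ones: 4)
  rows 48-55 [x1,x2,x3,x4=0110]: 01010101  (ones: 4)
  rows 56-63 [x1,x2,x3,x4=0111]: 01010101  (ones: 4)
  rows 64-71 [x1,x2,x3,x4=1000]: 11111111  (ones: 8)
  rows 72-79 [x1,x2,x3,x4=1001]: 11111111  (ones: 8)
  rows 80-87 [x1,x2,x3,x4=1010]: 11111111  (ones: 8)
  rows 88-95 [x1,x2,x3,x4=1011]: 11111111  (ones: 8)
  rows 96-103 [x1,x2,x3,x4=1100]: 01010101  (ones: 4)
  rows 104-111 [x1,x2,x3,x4=1101]: 01010101  (ones: 4)
  rows 112-119 [x1,x2,x3,x4=1110]: 01010101  (ones: 4)
  rows 120-127 [x1,x2,x3,x4=1111]: 01010101  (ones: 4)
Count of 1-rows = 8+8+8+8+4+4+4+4+8+8+8+8+4+4+4+4 = 96

96


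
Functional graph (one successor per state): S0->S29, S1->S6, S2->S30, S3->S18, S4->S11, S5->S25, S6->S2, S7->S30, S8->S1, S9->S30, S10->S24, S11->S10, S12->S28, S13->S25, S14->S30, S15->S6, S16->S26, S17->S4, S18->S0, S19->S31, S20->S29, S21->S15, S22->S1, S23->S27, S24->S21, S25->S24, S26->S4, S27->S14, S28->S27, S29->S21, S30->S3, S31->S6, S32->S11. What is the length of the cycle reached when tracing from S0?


Trace from S0 until a state repeats:
  S0 -> S29 -> S21 -> S15 -> S6 -> S2 -> S30 -> S3 -> S18 -> S0
S0 first seen at step 0, revisited at step 9.
Cycle length = 9 - 0 = 9

9


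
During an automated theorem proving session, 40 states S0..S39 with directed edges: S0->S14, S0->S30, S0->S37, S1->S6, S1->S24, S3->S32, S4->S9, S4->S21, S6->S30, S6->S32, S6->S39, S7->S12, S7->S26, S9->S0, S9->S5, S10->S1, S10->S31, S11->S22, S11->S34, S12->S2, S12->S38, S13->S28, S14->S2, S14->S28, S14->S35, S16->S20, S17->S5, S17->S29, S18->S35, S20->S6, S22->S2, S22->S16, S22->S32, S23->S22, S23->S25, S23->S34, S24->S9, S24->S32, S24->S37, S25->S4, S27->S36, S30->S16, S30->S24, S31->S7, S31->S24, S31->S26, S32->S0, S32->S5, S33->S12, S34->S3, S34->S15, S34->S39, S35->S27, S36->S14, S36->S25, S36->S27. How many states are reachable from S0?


BFS from S0:
  layer 0: {S0}
  layer 1: {S14, S30, S37}
  layer 2: {S2, S16, S24, S28, S35}
  layer 3: {S9, S20, S27, S32}
  layer 4: {S5, S6, S36}
  layer 5: {S25, S39}
  layer 6: {S4}
  layer 7: {S21}
Reachable set: {S0, S2, S4, S5, S6, S9, S14, S16, S20, S21, S24, S25, S27, S28, S30, S32, S35, S36, S37, S39}
Count = 20

20


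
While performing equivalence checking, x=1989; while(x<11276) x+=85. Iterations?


Step 1: x goes from 1989 toward 11276 by 85; the body runs while x<11276, so iterations = ceil((bound-start)/step)
Step 2: Distance=9287
Step 3: ceil(9287/85)=110

110


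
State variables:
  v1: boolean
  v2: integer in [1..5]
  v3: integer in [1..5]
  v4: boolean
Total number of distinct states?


State space = product of domain sizes of all variables.
Domain sizes:
  v1 (boolean): 2
  v2 (integer in [1..5]): 5
  v3 (integer in [1..5]): 5
  v4 (boolean): 2
Product = 2 * 5 * 5 * 2 = 100

100


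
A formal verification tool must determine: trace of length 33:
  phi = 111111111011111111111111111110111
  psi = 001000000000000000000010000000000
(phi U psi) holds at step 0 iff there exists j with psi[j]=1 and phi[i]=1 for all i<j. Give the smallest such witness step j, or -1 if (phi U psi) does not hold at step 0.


(phi U psi) at 0: need smallest j with psi[j]=1 and phi[i]=1 for all i in [0,j).
Scan from step 0:
  step 0: phi=1, psi=0 -> continue
  step 1: phi=1, psi=0 -> continue
  step 2: psi=1 and phi held for [0,2) -> witness found
Witness step = 2

2


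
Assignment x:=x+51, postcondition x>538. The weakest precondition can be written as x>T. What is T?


Formula: wp(x:=E, P) = P[E/x] (substitute E for x in postcondition)
Step 1: Postcondition: x>538
Step 2: Substitute x+51 for x: x+51>538
Step 3: Solve for x: x > 538-51 = 487

487


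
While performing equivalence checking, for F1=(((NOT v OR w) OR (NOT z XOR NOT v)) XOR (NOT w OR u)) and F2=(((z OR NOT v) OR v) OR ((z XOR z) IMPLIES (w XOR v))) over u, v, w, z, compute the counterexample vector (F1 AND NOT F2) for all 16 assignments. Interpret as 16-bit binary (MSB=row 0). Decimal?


F1 = (((NOT v OR w) OR (NOT z XOR NOT v)) XOR (NOT w OR u))
F2 = (((z OR NOT v) OR v) OR ((z XOR z) IMPLIES (w XOR v)))
Counterexample to F1=>F2 is where F1=1 and F2=0.
Evaluate each row (bits = u,v,w,z, MSB first):
  row 0 [0000]: F1=0 F2=1 -> F1&~F2 -> 0
  row 1 [0001]: F1=0 F2=1 -> F1&~F2 -> 0
  row 2 [0010]: F1=1 F2=1 -> F1&~F2 -> 0
  row 3 [0011]: F1=1 F2=1 -> F1&~F2 -> 0
  row 4 [0100]: F1=0 F2=1 -> F1&~F2 -> 0
  row 5 [0101]: F1=1 F2=1 -> F1&~F2 -> 0
  row 6 [0110]: F1=1 F2=1 -> F1&~F2 -> 0
  row 7 [0111]: F1=1 F2=1 -> F1&~F2 -> 0
  row 8 [1000]: F1=0 F2=1 -> F1&~F2 -> 0
  row 9 [1001]: F1=0 F2=1 -> F1&~F2 -> 0
  row 10 [1010]: F1=0 F2=1 -> F1&~F2 -> 0
  row 11 [1011]: F1=0 F2=1 -> F1&~F2 -> 0
  row 12 [1100]: F1=0 F2=1 -> F1&~F2 -> 0
  row 13 [1101]: F1=1 F2=1 -> F1&~F2 -> 0
  row 14 [1110]: F1=0 F2=1 -> F1&~F2 -> 0
  row 15 [1111]: F1=0 F2=1 -> F1&~F2 -> 0
Full result column, 4 rows per line (u,v fixed per line; w,z runs 00..11 left to right):
  rows 0-3 [u,v=00]: 0000  = hex 0
  rows 4-7 [u,v=01]: 0000  = hex 0
  rows 8-11 [u,v=10]: 0000  = hex 0
  rows 12-15 [u,v=11]: 0000  = hex 0
Counterexample vector (row 0 .. row 15) = 0000000000000000
Output column grouped in 4s = 0000 0000 0000 0000 = 0x0000
Convert to decimal digit by digit (value = value*16 + digit):
  0 -> 0
  0*16 + 0 = 0
  0*16 + 0 = 0
  0*16 + 0 = 0
Decimal = 0

0


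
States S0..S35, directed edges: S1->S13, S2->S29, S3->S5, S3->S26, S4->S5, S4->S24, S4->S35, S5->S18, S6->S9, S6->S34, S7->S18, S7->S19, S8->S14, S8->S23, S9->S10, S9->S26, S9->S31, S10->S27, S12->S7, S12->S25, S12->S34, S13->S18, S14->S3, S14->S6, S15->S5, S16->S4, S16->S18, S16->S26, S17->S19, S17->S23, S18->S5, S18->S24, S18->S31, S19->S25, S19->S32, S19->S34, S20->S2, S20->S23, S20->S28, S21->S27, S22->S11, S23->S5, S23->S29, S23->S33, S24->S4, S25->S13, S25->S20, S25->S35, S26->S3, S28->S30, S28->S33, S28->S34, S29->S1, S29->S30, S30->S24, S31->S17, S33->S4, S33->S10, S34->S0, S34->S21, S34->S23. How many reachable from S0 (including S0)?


BFS from S0:
  layer 0: {S0}
Reachable set: {S0}
Count = 1

1


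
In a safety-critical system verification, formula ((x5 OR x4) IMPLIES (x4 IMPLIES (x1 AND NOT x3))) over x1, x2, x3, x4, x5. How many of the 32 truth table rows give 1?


Formula: ((x5 OR x4) IMPLIES (x4 IMPLIES (x1 AND NOT x3))) over 5 vars (32 rows)
Evaluate each row (x1, x2, x3, x4, x5 as bits, MSB first):
  row 0 [00000]: ((0 OR 0) IMPLIES (0 IMPLIES (0 AND NOT 0))) -> 1
  row 1 [00001]: ((1 OR 0) IMPLIES (0 IMPLIES (0 AND NOT 0))) -> 1
  row 2 [00010]: ((0 OR 1) IMPLIES (1 IMPLIES (0 AND NOT 0))) -> 0
  row 3 [00011]: ((1 OR 1) IMPLIES (1 IMPLIES (0 AND NOT 0))) -> 0
  row 4 [00100]: ((0 OR 0) IMPLIES (0 IMPLIES (0 AND NOT 1))) -> 1
  row 5 [00101]: ((1 OR 0) IMPLIES (0 IMPLIES (0 AND NOT 1))) -> 1
  row 6 [00110]: ((0 OR 1) IMPLIES (1 IMPLIES (0 AND NOT 1))) -> 0
  row 7 [00111]: ((1 OR 1) IMPLIES (1 IMPLIES (0 AND NOT 1))) -> 0
  row 8 [01000]: ((0 OR 0) IMPLIES (0 IMPLIES (0 AND NOT 0))) -> 1
  row 9 [01001]: ((1 OR 0) IMPLIES (0 IMPLIES (0 AND NOT 0))) -> 1
  row 10 [01010]: ((0 OR 1) IMPLIES (1 IMPLIES (0 AND NOT 0))) -> 0
  row 11 [01011]: ((1 OR 1) IMPLIES (1 IMPLIES (0 AND NOT 0))) -> 0
  row 12 [01100]: ((0 OR 0) IMPLIES (0 IMPLIES (0 AND NOT 1))) -> 1
  row 13 [01101]: ((1 OR 0) IMPLIES (0 IMPLIES (0 AND NOT 1))) -> 1
  row 14 [01110]: ((0 OR 1) IMPLIES (1 IMPLIES (0 AND NOT 1))) -> 0
  row 15 [01111]: ((1 OR 1) IMPLIES (1 IMPLIES (0 AND NOT 1))) -> 0
  row 16 [10000]: ((0 OR 0) IMPLIES (0 IMPLIES (1 AND NOT 0))) -> 1
  row 17 [10001]: ((1 OR 0) IMPLIES (0 IMPLIES (1 AND NOT 0))) -> 1
  row 18 [10010]: ((0 OR 1) IMPLIES (1 IMPLIES (1 AND NOT 0))) -> 1
  row 19 [10011]: ((1 OR 1) IMPLIES (1 IMPLIES (1 AND NOT 0))) -> 1
  row 20 [10100]: ((0 OR 0) IMPLIES (0 IMPLIES (1 AND NOT 1))) -> 1
  row 21 [10101]: ((1 OR 0) IMPLIES (0 IMPLIES (1 AND NOT 1))) -> 1
  row 22 [10110]: ((0 OR 1) IMPLIES (1 IMPLIES (1 AND NOT 1))) -> 0
  row 23 [10111]: ((1 OR 1) IMPLIES (1 IMPLIES (1 AND NOT 1))) -> 0
  row 24 [11000]: ((0 OR 0) IMPLIES (0 IMPLIES (1 AND NOT 0))) -> 1
  row 25 [11001]: ((1 OR 0) IMPLIES (0 IMPLIES (1 AND NOT 0))) -> 1
  row 26 [11010]: ((0 OR 1) IMPLIES (1 IMPLIES (1 AND NOT 0))) -> 1
  row 27 [11011]: ((1 OR 1) IMPLIES (1 IMPLIES (1 AND NOT 0))) -> 1
  row 28 [11100]: ((0 OR 0) IMPLIES (0 IMPLIES (1 AND NOT 1))) -> 1
  row 29 [11101]: ((1 OR 0) IMPLIES (0 IMPLIES (1 AND NOT 1))) -> 1
  row 30 [11110]: ((0 OR 1) IMPLIES (1 IMPLIES (1 AND NOT 1))) -> 0
  row 31 [11111]: ((1 OR 1) IMPLIES (1 IMPLIES (1 AND NOT 1))) -> 0
Full result column, 8 rows per line (x1,x2 fixed per line; x3,x4,x5 runs 000..111 left to right):
  rows 0-7 [x1,x2=00]: 11001100  (ones: 4)
  rows 8-15 [x1,x2=01]: 11001100  (ones: 4)
  rows 16-23 [x1,x2=10]: 11111100  (ones: 6)
  rows 24-31 [x1,x2=11]: 11111100  (ones: 6)
Count of 1-rows = 4+4+6+6 = 20

20


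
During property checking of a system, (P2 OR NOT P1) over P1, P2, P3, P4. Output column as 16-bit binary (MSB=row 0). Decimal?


Formula: (P2 OR NOT P1) over P1, P2, P3, P4 (16 rows)
Evaluate each row (bits = P1,P2,P3,P4, MSB first):
  row 0 [0000]: (0 OR NOT 0) -> 1
  row 1 [0001]: (0 OR NOT 0) -> 1
  row 2 [0010]: (0 OR NOT 0) -> 1
  row 3 [0011]: (0 OR NOT 0) -> 1
  row 4 [0100]: (1 OR NOT 0) -> 1
  row 5 [0101]: (1 OR NOT 0) -> 1
  row 6 [0110]: (1 OR NOT 0) -> 1
  row 7 [0111]: (1 OR NOT 0) -> 1
  row 8 [1000]: (0 OR NOT 1) -> 0
  row 9 [1001]: (0 OR NOT 1) -> 0
  row 10 [1010]: (0 OR NOT 1) -> 0
  row 11 [1011]: (0 OR NOT 1) -> 0
  row 12 [1100]: (1 OR NOT 1) -> 1
  row 13 [1101]: (1 OR NOT 1) -> 1
  row 14 [1110]: (1 OR NOT 1) -> 1
  row 15 [1111]: (1 OR NOT 1) -> 1
Full result column, 4 rows per line (P1,P2 fixed per line; P3,P4 runs 00..11 left to right):
  rows 0-3 [P1,P2=00]: 1111  = hex F
  rows 4-7 [P1,P2=01]: 1111  = hex F
  rows 8-11 [P1,P2=10]: 0000  = hex 0
  rows 12-15 [P1,P2=11]: 1111  = hex F
Output column (row 0 .. row 15) = 1111111100001111
Output column grouped in 4s = 1111 1111 0000 1111 = 0xFF0F
Convert to decimal digit by digit (value = value*16 + digit):
  F -> 15
  15*16 + 15 (F) = 255
  255*16 + 0 = 4080
  4080*16 + 15 (F) = 65295
Decimal = 65295

65295


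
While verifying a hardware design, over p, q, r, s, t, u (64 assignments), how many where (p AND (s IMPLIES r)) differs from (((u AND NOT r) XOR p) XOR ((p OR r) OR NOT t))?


F1 = (p AND (s IMPLIES r))
F2 = (((u AND NOT r) XOR p) XOR ((p OR r) OR NOT t))
Evaluate both on each of 64 rows (bits = p,q,r,s,t,u):
  row 0 [000000]: F1=0 F2=1 (differ) -> 1
  row 1 [000001]: F1=0 F2=0 -> 0
  row 2 [000010]: F1=0 F2=0 -> 0
  row 3 [000011]: F1=0 F2=1 (differ) -> 1
  row 4 [000100]: F1=0 F2=1 (differ) -> 1
  (every remaining row is evaluated the same way; all 64 results are listed next)
Full result column, 8 rows per line (p,q,r fixed per line; s,t,u runs 000..111 left to right):
  rows 0-7 [p,q,r=000]: 10011001  (ones: 4)
  rows 8-15 [p,q,r=001]: 11111111  (ones: 8)
  rows 16-23 [p,q,r=010]: 10011001  (ones: 4)
  rows 24-31 [p,q,r=011]: 11111111  (ones: 8)
  rows 32-39 [p,q,r=100]: 10100101  (ones: 4)
  rows 40-47 [p,q,r=101]: 11111111  (ones: 8)
  rows 48-55 [p,q,r=110]: 10100101  (ones: 4)
  rows 56-63 [p,q,r=111]: 11111111  (ones: 8)
Disagreements = 4+8+4+8+4+8+4+8 = 48

48


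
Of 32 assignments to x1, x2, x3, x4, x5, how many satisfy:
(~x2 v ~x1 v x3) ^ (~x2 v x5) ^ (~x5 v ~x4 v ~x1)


CNF with 3 clauses over 5 vars (32 assignments).
An assignment satisfies CNF iff every clause has >=1 true literal.
Check each row (bits = x1,x2,x3,x4,x5; clause T/F shown):
  row 0 [00000]: clauses=TTT -> 1
  row 1 [00001]: clauses=TTT -> 1
  row 2 [00010]: clauses=TTT -> 1
  row 3 [00011]: clauses=TTT -> 1
  row 4 [00100]: clauses=TTT -> 1
  row 5 [00101]: clauses=TTT -> 1
  row 6 [00110]: clauses=TTT -> 1
  row 7 [00111]: clauses=TTT -> 1
  row 8 [01000]: clauses=TFT -> 0
  row 9 [01001]: clauses=TTT -> 1
  row 10 [01010]: clauses=TFT -> 0
  row 11 [01011]: clauses=TTT -> 1
  row 12 [01100]: clauses=TFT -> 0
  row 13 [01101]: clauses=TTT -> 1
  row 14 [01110]: clauses=TFT -> 0
  row 15 [01111]: clauses=TTT -> 1
  row 16 [10000]: clauses=TTT -> 1
  row 17 [10001]: clauses=TTT -> 1
  row 18 [10010]: clauses=TTT -> 1
  row 19 [10011]: clauses=TTF -> 0
  row 20 [10100]: clauses=TTT -> 1
  row 21 [10101]: clauses=TTT -> 1
  row 22 [10110]: clauses=TTT -> 1
  row 23 [10111]: clauses=TTF -> 0
  row 24 [11000]: clauses=FFT -> 0
  row 25 [11001]: clauses=FTT -> 0
  row 26 [11010]: clauses=FFT -> 0
  row 27 [11011]: clauses=FTF -> 0
  row 28 [11100]: clauses=TFT -> 0
  row 29 [11101]: clauses=TTT -> 1
  row 30 [11110]: clauses=TFT -> 0
  row 31 [11111]: clauses=TTF -> 0
Full result column, 8 rows per line (x1,x2 fixed per line; x3,x4,x5 runs 000..111 left to right):
  rows 0-7 [x1,x2=00]: 11111111  (ones: 8)
  rows 8-15 [x1,x2=01]: 01010101  (ones: 4)
  rows 16-23 [x1,x2=10]: 11101110  (ones: 6)
  rows 24-31 [x1,x2=11]: 00000100  (ones: 1)
Satisfying assignments = 8+4+6+1 = 19

19


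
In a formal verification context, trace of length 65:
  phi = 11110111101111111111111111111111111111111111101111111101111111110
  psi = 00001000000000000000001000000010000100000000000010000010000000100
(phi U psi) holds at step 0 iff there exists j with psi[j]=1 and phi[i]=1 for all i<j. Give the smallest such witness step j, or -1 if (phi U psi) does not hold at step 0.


(phi U psi) at 0: need smallest j with psi[j]=1 and phi[i]=1 for all i in [0,j).
Scan from step 0:
  step 0: phi=1, psi=0 -> continue
  step 1: phi=1, psi=0 -> continue
  step 2: phi=1, psi=0 -> continue
  step 3: phi=1, psi=0 -> continue
  step 4: psi=1 and phi held for [0,4) -> witness found
Witness step = 4

4


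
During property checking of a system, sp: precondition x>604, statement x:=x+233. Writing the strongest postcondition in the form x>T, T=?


Formula: sp(P, x:=E) = exists old_x. (x = E[old_x/x]) AND P[old_x/x] (old_x is the value of x before the assignment; eliminate old_x by solving x = E[old_x/x] for old_x)
Step 1: Precondition P: x>604, i.e. old_x > 604
Step 2: Assignment gives x = old_x + 233, so old_x = x - 233
Step 3: Substitute into P: x - 233 > 604
Step 4: Simplify: x > 604+233 = 837

837


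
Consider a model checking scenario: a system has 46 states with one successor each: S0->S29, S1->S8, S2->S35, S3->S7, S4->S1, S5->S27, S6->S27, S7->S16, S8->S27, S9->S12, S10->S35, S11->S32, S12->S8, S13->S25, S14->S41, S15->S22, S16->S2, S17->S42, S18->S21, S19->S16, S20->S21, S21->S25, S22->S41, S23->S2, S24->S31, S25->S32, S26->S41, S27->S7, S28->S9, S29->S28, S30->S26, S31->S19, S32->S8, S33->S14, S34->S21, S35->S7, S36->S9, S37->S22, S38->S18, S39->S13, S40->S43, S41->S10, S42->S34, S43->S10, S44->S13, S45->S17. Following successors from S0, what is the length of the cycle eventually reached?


Trace from S0 until a state repeats:
  S0 -> S29 -> S28 -> S9 -> S12 -> S8 -> S27 -> S7 -> S16 -> S2 -> S35 -> S7
S7 first seen at step 7, revisited at step 11.
Cycle length = 11 - 7 = 4

4
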